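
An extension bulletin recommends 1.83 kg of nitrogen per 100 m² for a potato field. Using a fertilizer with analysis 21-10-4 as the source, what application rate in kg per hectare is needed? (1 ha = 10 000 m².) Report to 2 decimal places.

Product per 100 m² = 1.83 / 21% = 8.71429 kg.
Convert to per hectare: 8.71429 × 100 = 871.429 kg.

871.43 kg of product per hectare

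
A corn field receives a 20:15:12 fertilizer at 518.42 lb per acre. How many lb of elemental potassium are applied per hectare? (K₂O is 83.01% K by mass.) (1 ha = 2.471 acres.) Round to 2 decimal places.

127.60 lb K per hectare

K₂O per acre = 518.42 × 12% = 62.2104 lb.
Elemental K = 62.2104 × 0.8301 = 51.6409 lb per acre.
Convert to per hectare: 51.6409 × 2.471 = 127.6045 lb.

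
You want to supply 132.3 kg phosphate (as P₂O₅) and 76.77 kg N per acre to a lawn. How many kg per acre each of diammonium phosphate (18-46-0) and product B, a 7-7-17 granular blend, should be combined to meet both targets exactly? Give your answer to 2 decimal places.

198.32 kg diammonium phosphate, 586.74 kg product B

With a, b = kg per acre of diammonium phosphate and product B:
P₂O₅: 0.46·a + 0.07·b = 132.3
N: 0.18·a + 0.07·b = 76.77
Solving simultaneously: a = 198.321, b = 586.7449.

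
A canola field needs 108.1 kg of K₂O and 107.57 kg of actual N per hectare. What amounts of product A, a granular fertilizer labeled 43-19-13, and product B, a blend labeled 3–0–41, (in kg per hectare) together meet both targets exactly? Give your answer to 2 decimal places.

237.01 kg product A, 188.51 kg product B

Per-hectare balance (a = product A, b = product B):
K₂O: 0.13·a + 0.41·b = 108.1
N: 0.43·a + 0.03·b = 107.57
Solving simultaneously: a = 237.011, b = 188.509.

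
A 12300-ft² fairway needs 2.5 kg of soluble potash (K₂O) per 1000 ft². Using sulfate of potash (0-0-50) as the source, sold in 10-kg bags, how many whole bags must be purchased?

Product per 1000 ft² = 2.5 / 50% = 5 kg.
Total product = 5 × 12300 / 1000 = 61.5 kg.
Bags = ⌈61.5 / 10⌉ = 7.

7 bags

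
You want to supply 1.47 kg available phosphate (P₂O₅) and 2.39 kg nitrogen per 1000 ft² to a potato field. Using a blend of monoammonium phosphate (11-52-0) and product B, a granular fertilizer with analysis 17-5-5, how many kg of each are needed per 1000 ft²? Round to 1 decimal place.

1.6 kg monoammonium phosphate, 13.0 kg product B

Let a = kg of monoammonium phosphate, b = kg of product B (per 1000 ft²).
P₂O₅: 0.52·a + 0.05·b = 1.47
N: 0.11·a + 0.17·b = 2.39
Eliminate b: (row1) − 0.05/0.17·(row2) → 0.487647·a = 0.767059, so a = 1.57298.
Then b = (2.39 − 0.11·1.57298) / 0.17 = 13.041.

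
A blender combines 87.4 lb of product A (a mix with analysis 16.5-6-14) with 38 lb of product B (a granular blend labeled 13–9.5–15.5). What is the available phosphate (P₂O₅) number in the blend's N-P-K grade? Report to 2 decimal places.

7.06% P₂O₅

Total mass = 87.4 + 38 = 125.4 lb.
P₂O₅ mass = 6%×87.4 + 9.5%×38 = 8.854 lb.
% P₂O₅ = 8.854 / 125.4 = 7.06061%.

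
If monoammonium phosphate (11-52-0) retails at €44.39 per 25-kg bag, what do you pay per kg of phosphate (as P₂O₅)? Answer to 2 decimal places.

P₂O₅ in bag = 25 × 52% = 13 kg.
Cost per kg P₂O₅ = €44.39 / 13 = €3.4146.

€3.41 per kg P₂O₅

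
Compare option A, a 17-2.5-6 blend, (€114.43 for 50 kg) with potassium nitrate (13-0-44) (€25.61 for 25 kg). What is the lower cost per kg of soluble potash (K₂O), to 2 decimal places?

€2.33 per kg K₂O (potassium nitrate)

option A: K₂O per bag = 50 × 6% = 3 kg; cost = 114.43 / 3 = €38.1433/kg K₂O.
potassium nitrate: K₂O per bag = 25 × 44% = 11 kg; cost = 25.61 / 11 = €2.3282/kg K₂O.
potassium nitrate is cheaper.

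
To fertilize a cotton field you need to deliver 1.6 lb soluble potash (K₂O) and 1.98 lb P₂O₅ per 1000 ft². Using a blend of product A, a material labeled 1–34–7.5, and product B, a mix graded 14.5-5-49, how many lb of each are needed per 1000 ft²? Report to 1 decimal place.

With a, b = lb per 1000 ft² of product A and product B:
K₂O: 0.075·a + 0.49·b = 1.6
P₂O₅: 0.34·a + 0.05·b = 1.98
Solving simultaneously: a = 5.46638, b = 2.42862.

5.5 lb product A, 2.4 lb product B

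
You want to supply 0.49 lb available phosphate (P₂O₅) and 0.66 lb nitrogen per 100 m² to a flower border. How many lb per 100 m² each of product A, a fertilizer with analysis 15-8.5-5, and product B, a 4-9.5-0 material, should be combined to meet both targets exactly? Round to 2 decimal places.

3.97 lb product A, 1.60 lb product B

Let a = lb of product A, b = lb of product B (per 100 m²).
P₂O₅: 0.085·a + 0.095·b = 0.49
N: 0.15·a + 0.04·b = 0.66
From row1: a = (0.49 − 0.095·b) / 0.085.
Into row2: 0.15·(0.49 − 0.095·b)/0.085 + 0.04·b = 0.66 → b = 1.60369, a = 3.97235.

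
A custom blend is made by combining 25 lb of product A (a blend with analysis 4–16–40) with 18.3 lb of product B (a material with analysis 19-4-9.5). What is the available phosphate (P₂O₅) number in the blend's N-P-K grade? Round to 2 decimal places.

Total mass = 25 + 18.3 = 43.3 lb.
P₂O₅ mass = 16%×25 + 4%×18.3 = 4.732 lb.
% P₂O₅ = 4.732 / 43.3 = 10.9284%.

10.93% P₂O₅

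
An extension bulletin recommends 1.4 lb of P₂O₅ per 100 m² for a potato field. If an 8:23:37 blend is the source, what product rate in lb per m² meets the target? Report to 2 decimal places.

Product per 100 m² = 1.4 / 23% = 6.08696 lb.
Convert to per m²: 6.08696 × 0.01 = 0.0608696 lb.

0.06 lb of product per sq m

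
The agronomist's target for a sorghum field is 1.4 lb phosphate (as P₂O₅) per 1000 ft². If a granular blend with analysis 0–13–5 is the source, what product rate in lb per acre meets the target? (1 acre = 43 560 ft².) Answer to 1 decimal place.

469.1 lb of product per acre

Product per 1000 ft² = 1.4 / 13% = 10.7692 lb.
Convert to per acre: 10.7692 × 43.56 = 469.108 lb.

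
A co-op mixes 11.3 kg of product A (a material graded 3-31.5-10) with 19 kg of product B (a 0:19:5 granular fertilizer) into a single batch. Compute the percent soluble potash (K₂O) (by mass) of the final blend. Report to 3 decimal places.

6.865% K₂O

Total mass = 11.3 + 19 = 30.3 kg.
K₂O mass = 10%×11.3 + 5%×19 = 2.08 kg.
% K₂O = 2.08 / 30.3 = 6.86469%.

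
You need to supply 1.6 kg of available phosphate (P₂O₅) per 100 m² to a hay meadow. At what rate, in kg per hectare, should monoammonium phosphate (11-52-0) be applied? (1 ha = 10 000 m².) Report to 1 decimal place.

307.7 kg of product per hectare

Product per 100 m² = 1.6 / 52% = 3.07692 kg.
Convert to per hectare: 3.07692 × 100 = 307.692 kg.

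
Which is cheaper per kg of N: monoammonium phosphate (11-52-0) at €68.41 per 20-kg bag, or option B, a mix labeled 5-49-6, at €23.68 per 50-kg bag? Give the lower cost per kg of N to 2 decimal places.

monoammonium phosphate: N per bag = 20 × 11% = 2.2 kg; cost = 68.41 / 2.2 = €31.0955/kg N.
option B: N per bag = 50 × 5% = 2.5 kg; cost = 23.68 / 2.5 = €9.4720/kg N.
option B is cheaper.

€9.47 per kg N (option B)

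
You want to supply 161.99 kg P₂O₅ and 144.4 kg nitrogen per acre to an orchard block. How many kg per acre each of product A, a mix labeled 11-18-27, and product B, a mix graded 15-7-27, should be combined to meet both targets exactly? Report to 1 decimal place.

735.3 kg product A, 423.5 kg product B

With a, b = kg per acre of product A and product B:
P₂O₅: 0.18·a + 0.07·b = 161.99
N: 0.11·a + 0.15·b = 144.4
Eliminate a: (row1) − 0.18/0.11·(row2) → -0.175455·b = -74.3009, so b = 423.477.
Back-substitute: a = (161.99 − 0.07·423.477) / 0.18 = 735.259.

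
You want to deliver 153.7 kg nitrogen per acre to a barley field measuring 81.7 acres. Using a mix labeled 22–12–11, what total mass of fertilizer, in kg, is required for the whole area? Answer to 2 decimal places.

Product per acre = 153.7 / 22% = 698.636 kg.
Total product = 698.636 × 81.7 = 57078.591 kg.

57078.59 kg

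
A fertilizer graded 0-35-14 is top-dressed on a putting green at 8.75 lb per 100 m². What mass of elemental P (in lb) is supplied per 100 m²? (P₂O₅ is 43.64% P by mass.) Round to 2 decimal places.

P₂O₅ per 100 m² = 8.75 × 35% = 3.0625 lb.
Elemental P = 3.0625 × 0.4364 = 1.33648 lb per 100 m².

1.34 lb P per hundred sq m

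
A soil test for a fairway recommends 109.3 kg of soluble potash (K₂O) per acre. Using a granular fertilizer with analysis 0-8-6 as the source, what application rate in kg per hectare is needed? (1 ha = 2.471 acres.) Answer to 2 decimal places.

Product per acre = 109.3 / 6% = 1821.67 kg.
Convert to per hectare: 1821.67 × 2.471 = 4501.338 kg.

4501.34 kg of product per hectare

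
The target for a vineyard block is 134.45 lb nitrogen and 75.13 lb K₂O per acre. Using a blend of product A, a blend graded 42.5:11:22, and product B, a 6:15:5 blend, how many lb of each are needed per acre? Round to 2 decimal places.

Per-acre balance (a = product A, b = product B):
N: 0.425·a + 0.06·b = 134.45
K₂O: 0.22·a + 0.05·b = 75.13
Solving simultaneously: a = 275.118, b = 292.081.

275.12 lb product A, 292.08 lb product B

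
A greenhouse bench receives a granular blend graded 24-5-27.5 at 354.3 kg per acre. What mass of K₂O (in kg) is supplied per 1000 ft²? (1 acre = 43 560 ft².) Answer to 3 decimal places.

K₂O per acre = 354.3 × 27.5% = 97.4325 kg.
Convert to per 1000 ft²: 97.4325 × 0.0229568 = 2.23674 kg.

2.237 kg K₂O per thousand sq ft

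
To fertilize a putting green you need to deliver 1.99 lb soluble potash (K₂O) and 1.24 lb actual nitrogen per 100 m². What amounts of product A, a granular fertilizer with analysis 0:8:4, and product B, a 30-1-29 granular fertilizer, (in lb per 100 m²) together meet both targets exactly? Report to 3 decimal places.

19.783 lb product A, 4.133 lb product B

With a, b = lb per 100 m² of product A and product B:
K₂O: 0.04·a + 0.29·b = 1.99
N: 0·a + 0.3·b = 1.24
Solving simultaneously: a = 19.7833, b = 4.13333.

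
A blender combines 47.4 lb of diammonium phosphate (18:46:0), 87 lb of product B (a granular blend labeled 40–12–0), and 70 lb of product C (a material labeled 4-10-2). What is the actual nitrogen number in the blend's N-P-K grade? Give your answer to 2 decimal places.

22.57% N

Total mass = 47.4 + 87 + 70 = 204.4 lb.
N mass = 18%×47.4 + 40%×87 + 4%×70 = 46.132 lb.
% N = 46.132 / 204.4 = 22.5695%.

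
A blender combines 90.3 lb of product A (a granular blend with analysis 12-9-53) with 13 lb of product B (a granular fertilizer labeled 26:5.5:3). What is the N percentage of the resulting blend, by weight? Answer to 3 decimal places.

13.762% N

Total mass = 90.3 + 13 = 103.3 lb.
N mass = 12%×90.3 + 26%×13 = 14.216 lb.
% N = 14.216 / 103.3 = 13.7619%.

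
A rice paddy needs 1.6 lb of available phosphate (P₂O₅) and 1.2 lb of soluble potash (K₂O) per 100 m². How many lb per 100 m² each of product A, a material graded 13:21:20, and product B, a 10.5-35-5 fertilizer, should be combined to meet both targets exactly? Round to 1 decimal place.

With a, b = lb per 100 m² of product A and product B:
P₂O₅: 0.21·a + 0.35·b = 1.6
K₂O: 0.2·a + 0.05·b = 1.2
Solving simultaneously: a = 5.71429, b = 1.14286.

5.7 lb product A, 1.1 lb product B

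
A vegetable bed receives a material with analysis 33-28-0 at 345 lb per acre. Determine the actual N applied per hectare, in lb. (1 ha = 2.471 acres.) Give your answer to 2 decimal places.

281.32 lb N per hectare

nitrogen per acre = 345 × 33% = 113.85 lb.
Convert to per hectare: 113.85 × 2.471 = 281.323 lb.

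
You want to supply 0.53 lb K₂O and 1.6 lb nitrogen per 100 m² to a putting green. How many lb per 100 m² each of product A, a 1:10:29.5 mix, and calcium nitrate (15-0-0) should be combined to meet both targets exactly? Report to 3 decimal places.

1.797 lb product A, 10.547 lb calcium nitrate

Let a = lb of product A, b = lb of calcium nitrate (per 100 m²).
K₂O: 0.295·a + 0·b = 0.53
N: 0.01·a + 0.15·b = 1.6
Eliminate b: (row1) − 0/0.15·(row2) → 0.295·a = 0.53, so a = 1.79661.
Then b = (1.6 − 0.01·1.79661) / 0.15 = 10.5469.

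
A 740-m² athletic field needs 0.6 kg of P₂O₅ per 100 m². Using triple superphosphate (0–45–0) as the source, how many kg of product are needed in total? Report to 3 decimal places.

9.867 kg

Product per 100 m² = 0.6 / 45% = 1.33333 kg.
Total product = 1.33333 × 740 / 100 = 9.86667 kg.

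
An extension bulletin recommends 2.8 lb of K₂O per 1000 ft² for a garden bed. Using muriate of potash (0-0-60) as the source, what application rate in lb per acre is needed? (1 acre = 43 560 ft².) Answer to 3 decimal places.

203.280 lb of product per acre

Product per 1000 ft² = 2.8 / 60% = 4.66667 lb.
Convert to per acre: 4.66667 × 43.56 = 203.28 lb.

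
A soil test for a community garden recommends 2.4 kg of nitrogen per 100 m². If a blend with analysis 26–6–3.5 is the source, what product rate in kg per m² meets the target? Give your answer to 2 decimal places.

0.09 kg of product per sq m

Product per 100 m² = 2.4 / 26% = 9.23077 kg.
Convert to per m²: 9.23077 × 0.01 = 0.0923077 kg.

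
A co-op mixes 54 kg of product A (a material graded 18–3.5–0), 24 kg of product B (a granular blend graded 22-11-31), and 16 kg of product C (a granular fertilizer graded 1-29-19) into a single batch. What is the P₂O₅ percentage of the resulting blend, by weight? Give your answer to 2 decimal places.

Total mass = 54 + 24 + 16 = 94 kg.
P₂O₅ mass = 3.5%×54 + 11%×24 + 29%×16 = 9.17 kg.
% P₂O₅ = 9.17 / 94 = 9.75532%.

9.76% P₂O₅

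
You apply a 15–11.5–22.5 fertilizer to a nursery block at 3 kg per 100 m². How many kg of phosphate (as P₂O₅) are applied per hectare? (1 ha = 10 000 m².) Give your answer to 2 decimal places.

34.50 kg P₂O₅ per hectare

P₂O₅ per 100 m² = 3 × 11.5% = 0.345 kg.
Convert to per hectare: 0.345 × 100 = 34.5 kg.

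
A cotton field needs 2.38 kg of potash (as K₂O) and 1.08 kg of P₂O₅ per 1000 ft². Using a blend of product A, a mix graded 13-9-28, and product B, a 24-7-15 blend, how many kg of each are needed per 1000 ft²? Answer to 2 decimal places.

0.75 kg product A, 14.46 kg product B

Let a = kg of product A, b = kg of product B (per 1000 ft²).
K₂O: 0.28·a + 0.15·b = 2.38
P₂O₅: 0.09·a + 0.07·b = 1.08
Eliminate a: (row1) − 0.28/0.09·(row2) → -0.0677778·b = -0.98, so b = 14.459.
Back-substitute: a = (2.38 − 0.15·14.459) / 0.28 = 0.754098.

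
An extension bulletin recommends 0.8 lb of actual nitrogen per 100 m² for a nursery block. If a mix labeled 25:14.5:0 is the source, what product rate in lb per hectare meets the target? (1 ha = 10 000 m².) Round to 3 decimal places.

320.000 lb of product per hectare

Product per 100 m² = 0.8 / 25% = 3.2 lb.
Convert to per hectare: 3.2 × 100 = 320 lb.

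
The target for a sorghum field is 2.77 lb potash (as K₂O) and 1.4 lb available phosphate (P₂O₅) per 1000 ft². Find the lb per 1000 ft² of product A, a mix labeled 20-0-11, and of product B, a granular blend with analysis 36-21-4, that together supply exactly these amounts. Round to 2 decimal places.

22.76 lb product A, 6.67 lb product B

Let a = lb of product A, b = lb of product B (per 1000 ft²).
K₂O: 0.11·a + 0.04·b = 2.77
P₂O₅: 0·a + 0.21·b = 1.4
Solving simultaneously: a = 22.7576, b = 6.66667.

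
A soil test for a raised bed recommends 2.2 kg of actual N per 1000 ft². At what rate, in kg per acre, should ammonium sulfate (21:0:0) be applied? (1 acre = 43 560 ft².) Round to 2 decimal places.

Product per 1000 ft² = 2.2 / 21% = 10.4762 kg.
Convert to per acre: 10.4762 × 43.56 = 456.343 kg.

456.34 kg of product per acre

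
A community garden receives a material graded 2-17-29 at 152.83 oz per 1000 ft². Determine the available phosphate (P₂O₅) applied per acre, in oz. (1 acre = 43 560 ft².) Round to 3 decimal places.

1131.737 oz P₂O₅ per acre

P₂O₅ per 1000 ft² = 152.83 × 17% = 25.9811 oz.
Convert to per acre: 25.9811 × 43.56 = 1131.7367 oz.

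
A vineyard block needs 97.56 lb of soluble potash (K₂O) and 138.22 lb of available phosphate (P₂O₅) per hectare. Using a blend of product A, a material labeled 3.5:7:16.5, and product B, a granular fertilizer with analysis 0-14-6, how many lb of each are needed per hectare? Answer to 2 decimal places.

Let a = lb of product A, b = lb of product B (per hectare).
K₂O: 0.165·a + 0.06·b = 97.56
P₂O₅: 0.07·a + 0.14·b = 138.22
From row1: a = (97.56 − 0.06·b) / 0.165.
Into row2: 0.07·(97.56 − 0.06·b)/0.165 + 0.14·b = 138.22 → b = 845.349, a = 283.873.

283.87 lb product A, 845.35 lb product B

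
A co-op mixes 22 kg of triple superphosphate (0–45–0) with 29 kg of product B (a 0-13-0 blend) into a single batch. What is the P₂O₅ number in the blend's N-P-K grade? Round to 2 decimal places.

26.80% P₂O₅

Total mass = 22 + 29 = 51 kg.
P₂O₅ mass = 45%×22 + 13%×29 = 13.67 kg.
% P₂O₅ = 13.67 / 51 = 26.8039%.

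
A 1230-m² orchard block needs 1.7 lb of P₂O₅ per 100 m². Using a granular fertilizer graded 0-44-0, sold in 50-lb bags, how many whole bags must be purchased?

Product per 100 m² = 1.7 / 44% = 3.86364 lb.
Total product = 3.86364 × 1230 / 100 = 47.5227 lb.
Bags = ⌈47.5227 / 50⌉ = 1.

1 bags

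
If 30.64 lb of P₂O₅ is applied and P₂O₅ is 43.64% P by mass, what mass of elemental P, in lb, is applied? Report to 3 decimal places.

P = 30.64 × 0.4364 = 13.3713 lb.

13.371 lb P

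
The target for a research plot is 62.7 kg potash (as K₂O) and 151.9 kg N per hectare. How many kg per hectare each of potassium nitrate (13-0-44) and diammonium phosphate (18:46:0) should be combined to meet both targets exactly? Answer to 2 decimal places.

142.50 kg potassium nitrate, 740.97 kg diammonium phosphate

Let a = kg of potassium nitrate, b = kg of diammonium phosphate (per hectare).
K₂O: 0.44·a + 0·b = 62.7
N: 0.13·a + 0.18·b = 151.9
Eliminate b: (row1) − 0/0.18·(row2) → 0.44·a = 62.7, so a = 142.5.
Then b = (151.9 − 0.13·142.5) / 0.18 = 740.972.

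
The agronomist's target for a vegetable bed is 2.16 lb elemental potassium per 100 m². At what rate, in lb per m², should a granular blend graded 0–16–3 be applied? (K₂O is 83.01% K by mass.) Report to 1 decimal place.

0.9 lb of product per sq m

As K₂O: 2.16 / 0.8301 = 2.6021 lb per 100 m².
Product per 100 m² = 2.6021 / 3% = 86.7365 lb.
Convert to per m²: 86.7365 × 0.01 = 0.867365 lb.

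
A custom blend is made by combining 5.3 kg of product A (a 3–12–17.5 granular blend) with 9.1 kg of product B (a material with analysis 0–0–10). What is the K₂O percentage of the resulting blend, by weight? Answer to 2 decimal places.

12.76% K₂O

Total mass = 5.3 + 9.1 = 14.4 kg.
K₂O mass = 17.5%×5.3 + 10%×9.1 = 1.8375 kg.
% K₂O = 1.8375 / 14.4 = 12.7604%.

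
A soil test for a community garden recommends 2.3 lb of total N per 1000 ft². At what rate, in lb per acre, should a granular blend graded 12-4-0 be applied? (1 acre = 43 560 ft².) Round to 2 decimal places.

Product per 1000 ft² = 2.3 / 12% = 19.1667 lb.
Convert to per acre: 19.1667 × 43.56 = 834.9 lb.

834.90 lb of product per acre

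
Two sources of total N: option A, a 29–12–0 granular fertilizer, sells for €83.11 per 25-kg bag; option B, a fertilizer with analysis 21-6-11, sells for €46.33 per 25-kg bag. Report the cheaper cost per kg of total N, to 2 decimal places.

option A: N per bag = 25 × 29% = 7.25 kg; cost = 83.11 / 7.25 = €11.4634/kg N.
option B: N per bag = 25 × 21% = 5.25 kg; cost = 46.33 / 5.25 = €8.8248/kg N.
option B is cheaper.

€8.82 per kg N (option B)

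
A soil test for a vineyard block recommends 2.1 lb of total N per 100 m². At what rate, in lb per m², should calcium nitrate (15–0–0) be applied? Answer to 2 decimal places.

0.14 lb of product per sq m

Product per 100 m² = 2.1 / 15% = 14 lb.
Convert to per m²: 14 × 0.01 = 0.14 lb.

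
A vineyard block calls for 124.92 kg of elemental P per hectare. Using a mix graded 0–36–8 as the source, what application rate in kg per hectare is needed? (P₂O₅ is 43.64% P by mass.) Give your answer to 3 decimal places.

795.142 kg of product per hectare

As P₂O₅: 124.92 / 0.4364 = 286.251 kg per hectare.
Product per hectare = 286.251 / 36% = 795.1421 kg.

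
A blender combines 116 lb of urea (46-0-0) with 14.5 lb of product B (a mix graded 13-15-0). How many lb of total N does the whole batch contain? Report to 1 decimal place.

55.2 lb N

N mass = 46%×116 + 13%×14.5 = 55.245 lb.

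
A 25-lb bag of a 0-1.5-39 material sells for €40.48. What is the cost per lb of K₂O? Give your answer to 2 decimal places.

€4.15 per lb K₂O

K₂O in bag = 25 × 39% = 9.75 lb.
Cost per lb K₂O = €40.48 / 9.75 = €4.1518.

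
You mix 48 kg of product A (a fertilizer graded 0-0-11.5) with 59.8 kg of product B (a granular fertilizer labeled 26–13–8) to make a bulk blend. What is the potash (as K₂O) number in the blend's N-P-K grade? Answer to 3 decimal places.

Total mass = 48 + 59.8 = 107.8 kg.
K₂O mass = 11.5%×48 + 8%×59.8 = 10.304 kg.
% K₂O = 10.304 / 107.8 = 9.55844%.

9.558% K₂O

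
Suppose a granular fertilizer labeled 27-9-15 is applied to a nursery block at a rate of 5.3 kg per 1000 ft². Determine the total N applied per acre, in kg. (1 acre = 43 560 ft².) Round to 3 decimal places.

nitrogen per 1000 ft² = 5.3 × 27% = 1.431 kg.
Convert to per acre: 1.431 × 43.56 = 62.3344 kg.

62.334 kg N per acre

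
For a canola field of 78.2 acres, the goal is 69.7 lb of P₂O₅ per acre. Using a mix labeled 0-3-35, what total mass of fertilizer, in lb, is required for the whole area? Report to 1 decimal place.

Product per acre = 69.7 / 3% = 2323.33 lb.
Total product = 2323.33 × 78.2 = 181684.67 lb.

181684.7 lb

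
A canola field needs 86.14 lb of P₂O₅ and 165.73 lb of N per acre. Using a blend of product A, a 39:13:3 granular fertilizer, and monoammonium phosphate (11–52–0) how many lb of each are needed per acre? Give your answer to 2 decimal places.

406.92 lb product A, 63.92 lb monoammonium phosphate

Let a = lb of product A, b = lb of monoammonium phosphate (per acre).
P₂O₅: 0.13·a + 0.52·b = 86.14
N: 0.39·a + 0.11·b = 165.73
From row1: a = (86.14 − 0.52·b) / 0.13.
Into row2: 0.39·(86.14 − 0.52·b)/0.13 + 0.11·b = 165.73 → b = 63.9241, a = 406.919.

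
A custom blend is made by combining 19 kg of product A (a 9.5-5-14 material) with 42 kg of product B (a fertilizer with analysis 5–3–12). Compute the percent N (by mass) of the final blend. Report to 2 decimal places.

Total mass = 19 + 42 = 61 kg.
N mass = 9.5%×19 + 5%×42 = 3.905 kg.
% N = 3.905 / 61 = 6.40164%.

6.40% N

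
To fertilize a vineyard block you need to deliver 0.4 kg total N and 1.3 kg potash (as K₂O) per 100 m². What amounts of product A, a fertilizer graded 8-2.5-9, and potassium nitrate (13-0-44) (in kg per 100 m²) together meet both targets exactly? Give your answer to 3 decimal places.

Let a = kg of product A, b = kg of potassium nitrate (per 100 m²).
N: 0.08·a + 0.13·b = 0.4
K₂O: 0.09·a + 0.44·b = 1.3
Eliminate b: (row1) − 0.13/0.44·(row2) → 0.0534091·a = 0.0159091, so a = 0.297872.
Then b = (1.3 − 0.09·0.297872) / 0.44 = 2.89362.

0.298 kg product A, 2.894 kg potassium nitrate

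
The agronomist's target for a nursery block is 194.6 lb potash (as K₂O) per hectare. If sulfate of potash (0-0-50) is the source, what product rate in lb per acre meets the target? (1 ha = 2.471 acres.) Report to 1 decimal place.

Product per hectare = 194.6 / 50% = 389.2 lb.
Convert to per acre: 389.2 × 0.404694 = 157.507 lb.

157.5 lb of product per acre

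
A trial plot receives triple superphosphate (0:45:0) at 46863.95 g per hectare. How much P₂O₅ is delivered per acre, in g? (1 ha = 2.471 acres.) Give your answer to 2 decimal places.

P₂O₅ per hectare = 46863.95 × 45% = 21088.8 g.
Convert to per acre: 21088.8 × 0.404694 = 8534.511 g.

8534.51 g P₂O₅ per acre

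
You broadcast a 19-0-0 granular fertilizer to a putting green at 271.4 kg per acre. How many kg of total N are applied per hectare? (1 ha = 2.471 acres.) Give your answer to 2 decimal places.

127.42 kg N per hectare

nitrogen per acre = 271.4 × 19% = 51.566 kg.
Convert to per hectare: 51.566 × 2.471 = 127.4196 kg.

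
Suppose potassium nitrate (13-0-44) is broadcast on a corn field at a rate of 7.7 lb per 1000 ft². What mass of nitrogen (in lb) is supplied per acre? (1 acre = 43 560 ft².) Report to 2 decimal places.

43.60 lb N per acre

nitrogen per 1000 ft² = 7.7 × 13% = 1.001 lb.
Convert to per acre: 1.001 × 43.56 = 43.6036 lb.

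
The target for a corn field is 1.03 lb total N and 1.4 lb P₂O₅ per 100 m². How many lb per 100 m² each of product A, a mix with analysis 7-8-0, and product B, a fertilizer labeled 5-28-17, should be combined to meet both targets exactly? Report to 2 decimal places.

Let a = lb of product A, b = lb of product B (per 100 m²).
N: 0.07·a + 0.05·b = 1.03
P₂O₅: 0.08·a + 0.28·b = 1.4
Eliminate a: (row1) − 0.07/0.08·(row2) → -0.195·b = -0.195, so b = 1.
Back-substitute: a = (1.03 − 0.05·1) / 0.07 = 14.

14.00 lb product A, 1.00 lb product B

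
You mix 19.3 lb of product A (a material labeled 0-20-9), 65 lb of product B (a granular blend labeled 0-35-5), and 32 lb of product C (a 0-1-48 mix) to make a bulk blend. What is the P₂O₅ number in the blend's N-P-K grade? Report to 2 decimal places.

Total mass = 19.3 + 65 + 32 = 116.3 lb.
P₂O₅ mass = 20%×19.3 + 35%×65 + 1%×32 = 26.93 lb.
% P₂O₅ = 26.93 / 116.3 = 23.1556%.

23.16% P₂O₅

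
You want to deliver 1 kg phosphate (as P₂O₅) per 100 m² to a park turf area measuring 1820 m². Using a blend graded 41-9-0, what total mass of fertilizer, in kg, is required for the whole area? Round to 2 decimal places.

202.22 kg

Product per 100 m² = 1 / 9% = 11.1111 kg.
Total product = 11.1111 × 1820 / 100 = 202.222 kg.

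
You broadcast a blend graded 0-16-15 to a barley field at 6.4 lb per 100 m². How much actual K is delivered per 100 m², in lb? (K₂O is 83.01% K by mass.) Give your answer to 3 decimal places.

0.797 lb K per hundred sq m

K₂O per 100 m² = 6.4 × 15% = 0.96 lb.
Elemental K = 0.96 × 0.8301 = 0.796896 lb per 100 m².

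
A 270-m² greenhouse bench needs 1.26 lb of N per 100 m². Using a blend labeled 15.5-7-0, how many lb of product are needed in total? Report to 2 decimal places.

21.95 lb

Product per 100 m² = 1.26 / 15.5% = 8.12903 lb.
Total product = 8.12903 × 270 / 100 = 21.9484 lb.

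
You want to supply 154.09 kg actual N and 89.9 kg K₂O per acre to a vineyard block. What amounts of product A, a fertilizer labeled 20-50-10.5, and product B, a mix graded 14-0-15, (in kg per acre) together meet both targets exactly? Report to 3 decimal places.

Let a = kg of product A, b = kg of product B (per acre).
N: 0.2·a + 0.14·b = 154.09
K₂O: 0.105·a + 0.15·b = 89.9
Eliminate a: (row1) − 0.2/0.105·(row2) → -0.145714·b = -17.1481, so b = 117.68301.
Back-substitute: a = (154.09 − 0.14·117.68301) / 0.2 = 688.0719.

688.072 kg product A, 117.683 kg product B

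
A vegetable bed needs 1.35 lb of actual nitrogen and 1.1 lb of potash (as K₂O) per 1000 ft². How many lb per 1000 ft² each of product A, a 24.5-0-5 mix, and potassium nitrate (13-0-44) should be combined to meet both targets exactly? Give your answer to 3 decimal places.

4.452 lb product A, 1.994 lb potassium nitrate

With a, b = lb per 1000 ft² of product A and potassium nitrate:
N: 0.245·a + 0.13·b = 1.35
K₂O: 0.05·a + 0.44·b = 1.1
From row1: a = (1.35 − 0.13·b) / 0.245.
Into row2: 0.05·(1.35 − 0.13·b)/0.245 + 0.44·b = 1.1 → b = 1.99408, a = 4.45212.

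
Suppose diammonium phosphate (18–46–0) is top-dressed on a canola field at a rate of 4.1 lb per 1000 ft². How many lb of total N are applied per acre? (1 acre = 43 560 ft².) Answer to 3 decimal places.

32.147 lb N per acre

nitrogen per 1000 ft² = 4.1 × 18% = 0.738 lb.
Convert to per acre: 0.738 × 43.56 = 32.1473 lb.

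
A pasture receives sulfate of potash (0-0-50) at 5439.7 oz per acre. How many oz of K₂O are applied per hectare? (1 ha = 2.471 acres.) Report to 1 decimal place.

6720.7 oz K₂O per hectare

K₂O per acre = 5439.7 × 50% = 2719.85 oz.
Convert to per hectare: 2719.85 × 2.471 = 6720.749 oz.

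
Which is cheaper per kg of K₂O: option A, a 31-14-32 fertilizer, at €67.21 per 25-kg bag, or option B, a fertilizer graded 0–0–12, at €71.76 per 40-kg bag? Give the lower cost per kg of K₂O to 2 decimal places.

€8.40 per kg K₂O (option A)

option A: K₂O per bag = 25 × 32% = 8 kg; cost = 67.21 / 8 = €8.4012/kg K₂O.
option B: K₂O per bag = 40 × 12% = 4.8 kg; cost = 71.76 / 4.8 = €14.9500/kg K₂O.
option A is cheaper.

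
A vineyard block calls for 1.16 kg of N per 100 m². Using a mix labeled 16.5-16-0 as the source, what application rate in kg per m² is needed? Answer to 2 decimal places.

Product per 100 m² = 1.16 / 16.5% = 7.0303 kg.
Convert to per m²: 7.0303 × 0.01 = 0.070303 kg.

0.07 kg of product per sq m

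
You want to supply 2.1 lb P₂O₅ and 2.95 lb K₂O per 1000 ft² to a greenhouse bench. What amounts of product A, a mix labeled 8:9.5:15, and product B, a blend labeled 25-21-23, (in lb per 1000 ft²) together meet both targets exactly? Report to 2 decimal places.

Let a = lb of product A, b = lb of product B (per 1000 ft²).
P₂O₅: 0.095·a + 0.21·b = 2.1
K₂O: 0.15·a + 0.23·b = 2.95
Solving simultaneously: a = 14.1451, b = 3.60104.

14.15 lb product A, 3.60 lb product B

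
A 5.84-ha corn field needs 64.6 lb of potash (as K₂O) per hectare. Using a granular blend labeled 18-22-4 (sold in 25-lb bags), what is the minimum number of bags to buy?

378 bags

Product per hectare = 64.6 / 4% = 1615 lb.
Total product = 1615 × 5.84 = 9431.6 lb.
Bags = ⌈9431.6 / 25⌉ = 378.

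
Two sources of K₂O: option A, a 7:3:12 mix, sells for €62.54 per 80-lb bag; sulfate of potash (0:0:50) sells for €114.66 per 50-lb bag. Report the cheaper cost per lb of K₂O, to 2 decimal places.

€4.59 per lb K₂O (sulfate of potash)

option A: K₂O per bag = 80 × 12% = 9.6 lb; cost = 62.54 / 9.6 = €6.5146/lb K₂O.
sulfate of potash: K₂O per bag = 50 × 50% = 25 lb; cost = 114.66 / 25 = €4.5864/lb K₂O.
sulfate of potash is cheaper.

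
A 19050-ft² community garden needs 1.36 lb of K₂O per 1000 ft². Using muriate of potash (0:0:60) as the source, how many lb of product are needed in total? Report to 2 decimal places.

Product per 1000 ft² = 1.36 / 60% = 2.26667 lb.
Total product = 2.26667 × 19050 / 1000 = 43.18 lb.

43.18 lb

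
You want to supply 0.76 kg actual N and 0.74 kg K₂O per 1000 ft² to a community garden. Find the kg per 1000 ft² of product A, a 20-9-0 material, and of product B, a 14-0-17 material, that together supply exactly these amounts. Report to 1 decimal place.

0.8 kg product A, 4.4 kg product B

Per-1000 ft² balance (a = product A, b = product B):
N: 0.2·a + 0.14·b = 0.76
K₂O: 0·a + 0.17·b = 0.74
Solving simultaneously: a = 0.752941, b = 4.35294.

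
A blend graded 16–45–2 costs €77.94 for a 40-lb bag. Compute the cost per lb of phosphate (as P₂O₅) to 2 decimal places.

P₂O₅ in bag = 40 × 45% = 18 lb.
Cost per lb P₂O₅ = €77.94 / 18 = €4.3300.

€4.33 per lb P₂O₅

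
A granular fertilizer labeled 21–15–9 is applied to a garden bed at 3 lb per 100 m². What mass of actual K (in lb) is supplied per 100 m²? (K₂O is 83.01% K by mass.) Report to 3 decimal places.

K₂O per 100 m² = 3 × 9% = 0.27 lb.
Elemental K = 0.27 × 0.8301 = 0.224127 lb per 100 m².

0.224 lb K per hundred sq m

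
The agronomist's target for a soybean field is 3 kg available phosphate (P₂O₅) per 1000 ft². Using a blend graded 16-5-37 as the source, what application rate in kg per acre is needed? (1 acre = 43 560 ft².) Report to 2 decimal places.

Product per 1000 ft² = 3 / 5% = 60 kg.
Convert to per acre: 60 × 43.56 = 2613.6 kg.

2613.60 kg of product per acre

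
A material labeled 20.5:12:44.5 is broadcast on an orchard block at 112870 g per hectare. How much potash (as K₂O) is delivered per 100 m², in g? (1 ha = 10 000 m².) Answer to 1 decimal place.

K₂O per hectare = 112870 × 44.5% = 50227.2 g.
Convert to per 100 m²: 50227.2 × 0.01 = 502.272 g.

502.3 g K₂O per hundred sq m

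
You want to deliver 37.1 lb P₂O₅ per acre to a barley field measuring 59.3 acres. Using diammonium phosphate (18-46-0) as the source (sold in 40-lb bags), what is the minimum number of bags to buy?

Product per acre = 37.1 / 46% = 80.6522 lb.
Total product = 80.6522 × 59.3 = 4782.67 lb.
Bags = ⌈4782.67 / 40⌉ = 120.

120 bags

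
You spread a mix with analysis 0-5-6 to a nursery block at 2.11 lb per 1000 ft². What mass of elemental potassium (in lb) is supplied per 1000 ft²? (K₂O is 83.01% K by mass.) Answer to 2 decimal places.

K₂O per 1000 ft² = 2.11 × 6% = 0.1266 lb.
Elemental K = 0.1266 × 0.8301 = 0.105091 lb per 1000 ft².

0.11 lb K per thousand sq ft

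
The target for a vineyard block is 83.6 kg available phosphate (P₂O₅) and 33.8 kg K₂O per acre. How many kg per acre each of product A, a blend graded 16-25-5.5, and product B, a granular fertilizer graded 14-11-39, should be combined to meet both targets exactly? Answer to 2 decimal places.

315.87 kg product A, 42.12 kg product B

With a, b = kg per acre of product A and product B:
P₂O₅: 0.25·a + 0.11·b = 83.6
K₂O: 0.055·a + 0.39·b = 33.8
From row1: a = (83.6 − 0.11·b) / 0.25.
Into row2: 0.055·(83.6 − 0.11·b)/0.25 + 0.39·b = 33.8 → b = 42.1214, a = 315.867.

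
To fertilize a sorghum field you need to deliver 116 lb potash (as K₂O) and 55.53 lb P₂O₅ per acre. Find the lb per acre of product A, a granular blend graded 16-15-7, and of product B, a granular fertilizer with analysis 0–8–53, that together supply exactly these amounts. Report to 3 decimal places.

272.678 lb product A, 182.854 lb product B

Per-acre balance (a = product A, b = product B):
K₂O: 0.07·a + 0.53·b = 116
P₂O₅: 0.15·a + 0.08·b = 55.53
Solving simultaneously: a = 272.6779, b = 182.8539.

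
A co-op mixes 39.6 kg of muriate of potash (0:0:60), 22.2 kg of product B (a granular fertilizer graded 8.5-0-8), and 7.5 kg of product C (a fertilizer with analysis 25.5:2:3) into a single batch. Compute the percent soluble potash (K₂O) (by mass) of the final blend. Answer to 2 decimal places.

37.17% K₂O

Total mass = 39.6 + 22.2 + 7.5 = 69.3 kg.
K₂O mass = 60%×39.6 + 8%×22.2 + 3%×7.5 = 25.761 kg.
% K₂O = 25.761 / 69.3 = 37.1732%.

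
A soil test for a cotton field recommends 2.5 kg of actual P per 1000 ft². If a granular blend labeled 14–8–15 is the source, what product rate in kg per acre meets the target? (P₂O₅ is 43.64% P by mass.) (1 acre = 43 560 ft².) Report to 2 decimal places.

As P₂O₅: 2.5 / 0.4364 = 5.72869 kg per 1000 ft².
Product per 1000 ft² = 5.72869 / 8% = 71.6086 kg.
Convert to per acre: 71.6086 × 43.56 = 3119.271 kg.

3119.27 kg of product per acre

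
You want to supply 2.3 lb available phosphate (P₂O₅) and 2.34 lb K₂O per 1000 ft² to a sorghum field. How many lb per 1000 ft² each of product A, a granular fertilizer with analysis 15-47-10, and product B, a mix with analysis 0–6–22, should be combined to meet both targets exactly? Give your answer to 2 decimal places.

3.75 lb product A, 8.93 lb product B

Per-1000 ft² balance (a = product A, b = product B):
P₂O₅: 0.47·a + 0.06·b = 2.3
K₂O: 0.1·a + 0.22·b = 2.34
Solving simultaneously: a = 3.75359, b = 8.93018.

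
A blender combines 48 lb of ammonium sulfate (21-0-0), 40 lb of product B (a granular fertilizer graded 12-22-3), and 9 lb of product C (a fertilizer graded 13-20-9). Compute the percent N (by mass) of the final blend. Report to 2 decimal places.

16.55% N

Total mass = 48 + 40 + 9 = 97 lb.
N mass = 21%×48 + 12%×40 + 13%×9 = 16.05 lb.
% N = 16.05 / 97 = 16.5464%.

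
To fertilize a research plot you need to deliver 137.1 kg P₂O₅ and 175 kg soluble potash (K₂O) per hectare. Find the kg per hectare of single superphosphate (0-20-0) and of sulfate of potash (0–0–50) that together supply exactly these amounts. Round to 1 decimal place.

685.5 kg single superphosphate, 350.0 kg sulfate of potash

With a, b = kg per hectare of single superphosphate and sulfate of potash:
P₂O₅: 0.2·a + 0·b = 137.1
K₂O: 0·a + 0.5·b = 175
Solving simultaneously: a = 685.5, b = 350.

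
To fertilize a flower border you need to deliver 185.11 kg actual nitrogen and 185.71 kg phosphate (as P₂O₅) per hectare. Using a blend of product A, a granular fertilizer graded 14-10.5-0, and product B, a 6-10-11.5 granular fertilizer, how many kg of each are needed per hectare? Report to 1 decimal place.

956.9 kg product A, 852.3 kg product B

With a, b = kg per hectare of product A and product B:
N: 0.14·a + 0.06·b = 185.11
P₂O₅: 0.105·a + 0.1·b = 185.71
From row1: a = (185.11 − 0.06·b) / 0.14.
Into row2: 0.105·(185.11 − 0.06·b)/0.14 + 0.1·b = 185.71 → b = 852.318, a = 956.935.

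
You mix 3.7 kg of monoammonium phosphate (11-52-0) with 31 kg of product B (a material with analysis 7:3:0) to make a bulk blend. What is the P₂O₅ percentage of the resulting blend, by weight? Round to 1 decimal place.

8.2% P₂O₅

Total mass = 3.7 + 31 = 34.7 kg.
P₂O₅ mass = 52%×3.7 + 3%×31 = 2.854 kg.
% P₂O₅ = 2.854 / 34.7 = 8.22478%.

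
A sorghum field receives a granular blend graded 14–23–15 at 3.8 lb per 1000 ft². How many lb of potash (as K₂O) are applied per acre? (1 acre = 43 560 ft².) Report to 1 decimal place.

K₂O per 1000 ft² = 3.8 × 15% = 0.57 lb.
Convert to per acre: 0.57 × 43.56 = 24.8292 lb.

24.8 lb K₂O per acre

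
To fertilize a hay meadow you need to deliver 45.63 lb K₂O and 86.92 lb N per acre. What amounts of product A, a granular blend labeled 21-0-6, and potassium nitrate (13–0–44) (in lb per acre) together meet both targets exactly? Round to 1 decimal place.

381.9 lb product A, 51.6 lb potassium nitrate

With a, b = lb per acre of product A and potassium nitrate:
K₂O: 0.06·a + 0.44·b = 45.63
N: 0.21·a + 0.13·b = 86.92
From row1: a = (45.63 − 0.44·b) / 0.06.
Into row2: 0.21·(45.63 − 0.44·b)/0.06 + 0.13·b = 86.92 → b = 51.6206, a = 381.949.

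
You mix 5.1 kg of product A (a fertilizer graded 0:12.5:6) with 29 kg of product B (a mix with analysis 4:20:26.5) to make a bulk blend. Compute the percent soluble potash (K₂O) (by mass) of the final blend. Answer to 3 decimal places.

Total mass = 5.1 + 29 = 34.1 kg.
K₂O mass = 6%×5.1 + 26.5%×29 = 7.991 kg.
% K₂O = 7.991 / 34.1 = 23.43402%.

23.434% K₂O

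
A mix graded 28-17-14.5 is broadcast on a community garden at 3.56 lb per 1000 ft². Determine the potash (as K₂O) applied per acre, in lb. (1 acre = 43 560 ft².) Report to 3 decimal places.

K₂O per 1000 ft² = 3.56 × 14.5% = 0.5162 lb.
Convert to per acre: 0.5162 × 43.56 = 22.4857 lb.

22.486 lb K₂O per acre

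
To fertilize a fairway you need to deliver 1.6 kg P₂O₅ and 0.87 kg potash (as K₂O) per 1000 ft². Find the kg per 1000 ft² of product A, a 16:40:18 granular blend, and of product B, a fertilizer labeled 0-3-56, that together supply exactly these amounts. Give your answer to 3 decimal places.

Let a = kg of product A, b = kg of product B (per 1000 ft²).
P₂O₅: 0.4·a + 0.03·b = 1.6
K₂O: 0.18·a + 0.56·b = 0.87
Eliminate a: (row1) − 0.4/0.18·(row2) → -1.21444·b = -0.333333, so b = 0.274474.
Back-substitute: a = (1.6 − 0.03·0.274474) / 0.4 = 3.97941.

3.979 kg product A, 0.274 kg product B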